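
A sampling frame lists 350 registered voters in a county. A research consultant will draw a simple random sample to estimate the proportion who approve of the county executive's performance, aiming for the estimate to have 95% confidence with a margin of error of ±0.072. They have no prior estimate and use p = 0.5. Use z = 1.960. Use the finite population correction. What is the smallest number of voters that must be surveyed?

122

Unadjusted: n₀ = 1.960² × 0.50 × 0.50 / 0.072² ≈ 185.26, so n₀ = 186.
Finite population correction with N = 350: n = n₀ / (1 + (n₀−1)/N) = 186 / (1 + 185/350) = 186 / 1.5286 ≈ 121.68.
Rounding up, n = 122.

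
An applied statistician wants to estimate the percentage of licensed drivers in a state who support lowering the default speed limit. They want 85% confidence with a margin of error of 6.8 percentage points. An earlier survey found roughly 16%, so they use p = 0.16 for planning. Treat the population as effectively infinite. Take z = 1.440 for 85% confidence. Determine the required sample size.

With p = 0.16, p(1−p) = 0.1344.
n = z²·p(1−p)/E² = 1.440² × 0.1344 / 0.068² = 2.0736 × 0.1344 / 0.004624 ≈ 60.27.
Rounding up gives n = 61.

61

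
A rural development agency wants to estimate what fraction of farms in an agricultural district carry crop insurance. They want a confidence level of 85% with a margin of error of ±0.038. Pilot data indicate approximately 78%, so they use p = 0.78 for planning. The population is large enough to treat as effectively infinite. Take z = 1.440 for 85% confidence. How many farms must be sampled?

247

With p = 0.78, p(1−p) = 0.1716.
n = z²·p(1−p)/E² = 1.440² × 0.1716 / 0.038² = 2.0736 × 0.1716 / 0.001444 ≈ 246.42.
Rounding up gives n = 247.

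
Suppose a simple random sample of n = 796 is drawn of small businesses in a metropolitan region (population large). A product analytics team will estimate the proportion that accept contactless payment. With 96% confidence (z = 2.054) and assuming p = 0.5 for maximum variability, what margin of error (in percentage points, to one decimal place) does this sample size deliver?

3.6

SE(p̂) = √[p(1−p)/n] = √[0.2500/796] = 0.01772.
E = z × SE = 2.054 × 0.01772 = 0.03640, or 3.6 percentage points.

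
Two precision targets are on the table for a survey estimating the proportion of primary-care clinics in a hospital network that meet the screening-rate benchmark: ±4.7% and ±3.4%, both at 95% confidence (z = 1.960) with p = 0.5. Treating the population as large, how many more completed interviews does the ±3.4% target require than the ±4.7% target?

At ±4.7%: n = 1.960² × 0.2500 / 0.047² ≈ 434.77 → 435.
At ±3.4%: n = 1.960² × 0.2500 / 0.034² ≈ 830.80 → 831.
Additional respondents: 831 − 435 = 396.

396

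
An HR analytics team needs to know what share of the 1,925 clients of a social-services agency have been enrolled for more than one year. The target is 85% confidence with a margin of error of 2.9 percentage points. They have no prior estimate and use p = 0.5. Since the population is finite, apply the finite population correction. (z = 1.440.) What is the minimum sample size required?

468

Unadjusted: n₀ = 1.440² × 0.50 × 0.50 / 0.029² ≈ 616.41, so n₀ = 617.
Finite population correction with N = 1,925: n = n₀ / (1 + (n₀−1)/N) = 617 / (1 + 616/1925) = 617 / 1.3200 ≈ 467.42.
Rounding up, n = 468.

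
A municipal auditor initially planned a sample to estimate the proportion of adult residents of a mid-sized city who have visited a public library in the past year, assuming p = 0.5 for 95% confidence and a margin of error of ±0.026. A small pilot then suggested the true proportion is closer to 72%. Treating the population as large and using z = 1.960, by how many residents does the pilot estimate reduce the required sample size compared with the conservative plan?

275

Conservative (p = 0.5): n = 1.960² × 0.25 / 0.026² ≈ 1420.71 → 1421.
Using p = 0.72: p(1−p) = 0.2016, so n = 1.960² × 0.2016 / 0.026² ≈ 1145.66 → 1146.
Reduction: 1421 − 1146 = 275.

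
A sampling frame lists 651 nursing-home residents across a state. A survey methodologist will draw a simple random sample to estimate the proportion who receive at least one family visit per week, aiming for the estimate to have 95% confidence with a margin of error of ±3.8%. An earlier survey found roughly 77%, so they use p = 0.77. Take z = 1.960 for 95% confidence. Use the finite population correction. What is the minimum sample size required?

Unadjusted: n₀ = 1.960² × 0.77 × 0.23 / 0.038² ≈ 471.15, so n₀ = 472.
Finite population correction with N = 651: n = n₀ / (1 + (n₀−1)/N) = 472 / (1 + 471/651) = 472 / 1.7235 ≈ 273.86.
Rounding up, n = 274.

274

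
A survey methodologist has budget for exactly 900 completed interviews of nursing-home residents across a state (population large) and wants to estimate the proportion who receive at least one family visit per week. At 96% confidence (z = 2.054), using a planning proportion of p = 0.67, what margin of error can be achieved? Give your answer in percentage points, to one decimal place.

3.2

SE(p̂) = √[p(1−p)/n] = √[0.2211/900] = 0.01567.
E = z × SE = 2.054 × 0.01567 = 0.03219, or 3.2 percentage points.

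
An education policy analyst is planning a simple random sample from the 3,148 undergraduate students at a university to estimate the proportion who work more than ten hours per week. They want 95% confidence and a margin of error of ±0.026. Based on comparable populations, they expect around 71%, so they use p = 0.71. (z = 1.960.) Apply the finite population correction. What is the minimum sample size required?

Unadjusted: n₀ = 1.960² × 0.71 × 0.29 / 0.026² ≈ 1170.10, so n₀ = 1171.
Finite population correction with N = 3,148: n = n₀ / (1 + (n₀−1)/N) = 1171 / (1 + 1170/3148) = 1171 / 1.3717 ≈ 853.71.
Rounding up, n = 854.

854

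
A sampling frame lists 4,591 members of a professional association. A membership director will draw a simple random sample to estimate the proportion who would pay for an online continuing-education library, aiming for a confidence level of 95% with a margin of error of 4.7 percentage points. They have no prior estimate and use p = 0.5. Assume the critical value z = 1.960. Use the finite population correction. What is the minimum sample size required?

Unadjusted: n₀ = 1.960² × 0.50 × 0.50 / 0.047² ≈ 434.77, so n₀ = 435.
Finite population correction with N = 4,591: n = n₀ / (1 + (n₀−1)/N) = 435 / (1 + 434/4591) = 435 / 1.0945 ≈ 397.43.
Rounding up, n = 398.

398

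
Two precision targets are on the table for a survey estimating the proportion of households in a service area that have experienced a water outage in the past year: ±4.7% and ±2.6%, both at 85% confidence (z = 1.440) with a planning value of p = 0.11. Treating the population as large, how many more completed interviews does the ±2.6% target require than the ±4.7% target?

At ±4.7%: n = 1.440² × 0.0979 / 0.047² ≈ 91.90 → 92.
At ±2.6%: n = 1.440² × 0.0979 / 0.026² ≈ 300.30 → 301.
Additional respondents: 301 − 92 = 209.

209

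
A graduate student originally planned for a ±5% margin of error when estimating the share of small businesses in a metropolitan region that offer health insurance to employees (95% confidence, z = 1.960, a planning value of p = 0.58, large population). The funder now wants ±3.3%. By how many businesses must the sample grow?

At ±5%: n = 1.960² × 0.2436 / 0.050² ≈ 374.33 → 375.
At ±3.3%: n = 1.960² × 0.2436 / 0.033² ≈ 859.33 → 860.
Additional respondents: 860 − 375 = 485.

485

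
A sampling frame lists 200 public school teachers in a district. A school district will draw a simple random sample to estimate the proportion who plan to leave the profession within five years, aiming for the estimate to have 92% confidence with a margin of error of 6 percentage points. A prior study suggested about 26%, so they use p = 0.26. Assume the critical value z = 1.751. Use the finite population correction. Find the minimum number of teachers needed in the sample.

91

Unadjusted: n₀ = 1.751² × 0.26 × 0.74 / 0.060² ≈ 163.86, so n₀ = 164.
Finite population correction with N = 200: n = n₀ / (1 + (n₀−1)/N) = 164 / (1 + 163/200) = 164 / 1.8150 ≈ 90.36.
Rounding up, n = 91.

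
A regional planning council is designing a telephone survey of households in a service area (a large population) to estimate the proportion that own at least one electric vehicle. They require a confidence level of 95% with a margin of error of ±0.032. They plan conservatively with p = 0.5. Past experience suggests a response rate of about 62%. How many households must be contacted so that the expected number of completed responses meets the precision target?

For 95% confidence, z = 1.960.
Completed interviews needed: n₀ = 1.960² × 0.2500 / 0.032² ≈ 937.89 → 938.
At a 62% response rate, contacts needed = 938 / 0.62 ≈ 1512.90 → 1513.

1513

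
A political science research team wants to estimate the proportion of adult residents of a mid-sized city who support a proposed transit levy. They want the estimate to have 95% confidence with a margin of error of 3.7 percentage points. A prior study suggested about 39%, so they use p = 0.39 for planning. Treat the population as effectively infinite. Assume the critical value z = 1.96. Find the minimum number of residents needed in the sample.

668

With p = 0.39, p(1−p) = 0.2379.
n = z²·p(1−p)/E² = 1.96² × 0.2379 / 0.037² = 3.8416 × 0.2379 / 0.001369 ≈ 667.58.
Rounding up gives n = 668.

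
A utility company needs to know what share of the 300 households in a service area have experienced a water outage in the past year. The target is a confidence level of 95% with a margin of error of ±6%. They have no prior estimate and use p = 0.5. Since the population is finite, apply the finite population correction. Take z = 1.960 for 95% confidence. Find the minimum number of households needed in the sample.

142

Unadjusted: n₀ = 1.960² × 0.50 × 0.50 / 0.060² ≈ 266.78, so n₀ = 267.
Finite population correction with N = 300: n = n₀ / (1 + (n₀−1)/N) = 267 / (1 + 266/300) = 267 / 1.8867 ≈ 141.52.
Rounding up, n = 142.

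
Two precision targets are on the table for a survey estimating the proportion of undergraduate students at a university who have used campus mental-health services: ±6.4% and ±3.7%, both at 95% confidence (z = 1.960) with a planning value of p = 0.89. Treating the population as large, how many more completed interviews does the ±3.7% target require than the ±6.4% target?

At ±6.4%: n = 1.960² × 0.0979 / 0.064² ≈ 91.82 → 92.
At ±3.7%: n = 1.960² × 0.0979 / 0.037² ≈ 274.72 → 275.
Additional respondents: 275 − 92 = 183.

183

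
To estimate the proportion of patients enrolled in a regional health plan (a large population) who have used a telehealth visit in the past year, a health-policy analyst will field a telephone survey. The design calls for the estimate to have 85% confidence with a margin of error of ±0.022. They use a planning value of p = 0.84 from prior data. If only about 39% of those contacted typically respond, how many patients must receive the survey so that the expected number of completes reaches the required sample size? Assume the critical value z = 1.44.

1477

Completed interviews needed: n₀ = 1.44² × 0.1344 / 0.022² ≈ 575.81 → 576.
At a 39% response rate, contacts needed = 576 / 0.39 ≈ 1476.92 → 1477.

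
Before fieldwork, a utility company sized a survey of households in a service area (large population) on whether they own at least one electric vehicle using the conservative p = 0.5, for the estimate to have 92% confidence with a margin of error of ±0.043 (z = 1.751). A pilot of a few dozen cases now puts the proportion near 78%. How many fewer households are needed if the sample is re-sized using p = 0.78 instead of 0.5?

Conservative (p = 0.5): n = 1.751² × 0.25 / 0.043² ≈ 414.55 → 415.
Using p = 0.78: p(1−p) = 0.1716, so n = 1.751² × 0.1716 / 0.043² ≈ 284.55 → 285.
Reduction: 415 − 285 = 130.

130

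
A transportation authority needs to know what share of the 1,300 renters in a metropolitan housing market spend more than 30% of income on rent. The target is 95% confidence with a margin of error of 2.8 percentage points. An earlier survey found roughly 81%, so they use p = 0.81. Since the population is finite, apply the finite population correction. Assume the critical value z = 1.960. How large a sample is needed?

Unadjusted: n₀ = 1.960² × 0.81 × 0.19 / 0.028² ≈ 754.11, so n₀ = 755.
Finite population correction with N = 1,300: n = n₀ / (1 + (n₀−1)/N) = 755 / (1 + 754/1300) = 755 / 1.5800 ≈ 477.85.
Rounding up, n = 478.

478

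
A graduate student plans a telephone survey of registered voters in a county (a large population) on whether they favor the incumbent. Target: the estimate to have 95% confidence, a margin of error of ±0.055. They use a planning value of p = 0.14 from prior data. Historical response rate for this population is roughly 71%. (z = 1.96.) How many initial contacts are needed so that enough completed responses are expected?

Completed interviews needed: n₀ = 1.96² × 0.1204 / 0.055² ≈ 152.90 → 153.
At a 71% response rate, contacts needed = 153 / 0.71 ≈ 215.49 → 216.

216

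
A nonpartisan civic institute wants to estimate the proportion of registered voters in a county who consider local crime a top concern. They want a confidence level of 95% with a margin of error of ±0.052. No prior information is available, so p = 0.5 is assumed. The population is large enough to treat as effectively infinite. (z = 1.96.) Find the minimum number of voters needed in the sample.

With p = 0.5, p(1−p) = 0.25.
n = z²·p(1−p)/E² = 1.96² × 0.2500 / 0.052² = 3.8416 × 0.2500 / 0.002704 ≈ 355.18.
Rounding up gives n = 356.

356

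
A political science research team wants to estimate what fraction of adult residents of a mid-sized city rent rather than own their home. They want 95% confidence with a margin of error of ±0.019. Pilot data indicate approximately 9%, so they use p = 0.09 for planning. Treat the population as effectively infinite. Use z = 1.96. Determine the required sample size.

With p = 0.09, p(1−p) = 0.0819.
n = z²·p(1−p)/E² = 1.96² × 0.0819 / 0.019² = 3.8416 × 0.0819 / 0.000361 ≈ 871.54.
Rounding up gives n = 872.

872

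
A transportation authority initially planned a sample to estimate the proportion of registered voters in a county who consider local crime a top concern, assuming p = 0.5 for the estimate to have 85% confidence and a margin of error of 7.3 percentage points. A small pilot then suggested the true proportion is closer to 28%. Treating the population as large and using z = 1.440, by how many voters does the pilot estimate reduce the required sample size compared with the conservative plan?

Conservative (p = 0.5): n = 1.440² × 0.25 / 0.073² ≈ 97.28 → 98.
Using p = 0.28: p(1−p) = 0.2016, so n = 1.440² × 0.2016 / 0.073² ≈ 78.45 → 79.
Reduction: 98 − 79 = 19.

19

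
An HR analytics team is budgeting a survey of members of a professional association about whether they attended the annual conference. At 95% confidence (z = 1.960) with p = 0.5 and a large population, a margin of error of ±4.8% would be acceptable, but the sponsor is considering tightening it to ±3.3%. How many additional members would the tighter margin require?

At ±4.8%: n = 1.960² × 0.2500 / 0.048² ≈ 416.84 → 417.
At ±3.3%: n = 1.960² × 0.2500 / 0.033² ≈ 881.91 → 882.
Additional respondents: 882 − 417 = 465.

465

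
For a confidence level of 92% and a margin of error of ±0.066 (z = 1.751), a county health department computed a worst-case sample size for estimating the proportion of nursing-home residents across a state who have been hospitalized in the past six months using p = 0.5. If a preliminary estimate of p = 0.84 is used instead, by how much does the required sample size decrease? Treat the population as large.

81

Conservative (p = 0.5): n = 1.751² × 0.25 / 0.066² ≈ 175.96 → 176.
Using p = 0.84: p(1−p) = 0.1344, so n = 1.751² × 0.1344 / 0.066² ≈ 94.60 → 95.
Reduction: 176 − 95 = 81.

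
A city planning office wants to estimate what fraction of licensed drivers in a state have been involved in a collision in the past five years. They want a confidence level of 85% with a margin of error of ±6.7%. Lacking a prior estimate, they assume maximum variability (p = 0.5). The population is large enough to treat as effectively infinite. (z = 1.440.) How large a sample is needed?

With p = 0.5, p(1−p) = 0.25.
n = z²·p(1−p)/E² = 1.440² × 0.2500 / 0.067² = 2.0736 × 0.2500 / 0.004489 ≈ 115.48.
Rounding up gives n = 116.

116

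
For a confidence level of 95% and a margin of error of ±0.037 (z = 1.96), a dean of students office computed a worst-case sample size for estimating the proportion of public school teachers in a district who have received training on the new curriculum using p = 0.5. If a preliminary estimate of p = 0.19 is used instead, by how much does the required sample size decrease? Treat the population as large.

270

Conservative (p = 0.5): n = 1.96² × 0.25 / 0.037² ≈ 701.53 → 702.
Using p = 0.19: p(1−p) = 0.1539, so n = 1.96² × 0.1539 / 0.037² ≈ 431.86 → 432.
Reduction: 702 − 432 = 270.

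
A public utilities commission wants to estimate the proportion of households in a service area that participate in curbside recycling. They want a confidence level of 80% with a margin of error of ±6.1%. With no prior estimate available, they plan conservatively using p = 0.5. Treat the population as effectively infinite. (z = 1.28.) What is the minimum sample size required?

111

With p = 0.5, p(1−p) = 0.25.
n = z²·p(1−p)/E² = 1.28² × 0.2500 / 0.061² = 1.6384 × 0.2500 / 0.003721 ≈ 110.08.
Rounding up gives n = 111.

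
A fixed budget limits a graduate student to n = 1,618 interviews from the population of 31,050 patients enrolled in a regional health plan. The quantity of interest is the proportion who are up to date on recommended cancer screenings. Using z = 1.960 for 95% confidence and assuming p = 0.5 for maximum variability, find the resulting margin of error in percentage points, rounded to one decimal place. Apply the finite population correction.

2.4

Finite-population factor: (N−n)/(N−1) = (31050−1618)/(31050−1) = 0.9479.
SE(p̂) = √[p(1−p)/n · (N−n)/(N−1)] = √[0.2500/1618 × 0.9479] = 0.01210.
E = z × SE = 1.960 × 0.01210 = 0.02372 ≈ 2.4 percentage points.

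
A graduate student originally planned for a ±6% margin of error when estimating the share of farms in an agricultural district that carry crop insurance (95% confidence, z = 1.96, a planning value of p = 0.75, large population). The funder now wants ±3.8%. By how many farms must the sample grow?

At ±6%: n = 1.96² × 0.1875 / 0.060² ≈ 200.08 → 201.
At ±3.8%: n = 1.96² × 0.1875 / 0.038² ≈ 498.82 → 499.
Additional respondents: 499 − 201 = 298.

298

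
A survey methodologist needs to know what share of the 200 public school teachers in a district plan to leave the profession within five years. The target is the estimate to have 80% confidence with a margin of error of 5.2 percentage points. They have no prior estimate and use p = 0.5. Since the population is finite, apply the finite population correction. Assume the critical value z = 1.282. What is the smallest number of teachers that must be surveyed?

87

Unadjusted: n₀ = 1.282² × 0.50 × 0.50 / 0.052² ≈ 151.95, so n₀ = 152.
Finite population correction with N = 200: n = n₀ / (1 + (n₀−1)/N) = 152 / (1 + 151/200) = 152 / 1.7550 ≈ 86.61.
Rounding up, n = 87.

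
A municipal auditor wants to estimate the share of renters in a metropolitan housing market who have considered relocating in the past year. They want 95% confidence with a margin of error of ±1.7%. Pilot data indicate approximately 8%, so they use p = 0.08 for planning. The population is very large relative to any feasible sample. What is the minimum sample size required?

For 95% confidence, z = 1.960.
With p = 0.08, p(1−p) = 0.0736.
n = z²·p(1−p)/E² = 1.960² × 0.0736 / 0.017² = 3.8416 × 0.0736 / 0.000289 ≈ 978.35.
Rounding up gives n = 979.

979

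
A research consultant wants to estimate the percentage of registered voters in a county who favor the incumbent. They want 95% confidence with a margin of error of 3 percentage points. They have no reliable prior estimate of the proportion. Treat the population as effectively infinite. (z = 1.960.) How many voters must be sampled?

With no prior estimate, use p = 0.5, giving p(1−p) = 0.25.
n = z²·p(1−p)/E² = 1.960² × 0.2500 / 0.030² = 3.8416 × 0.2500 / 0.000900 ≈ 1067.11.
Rounding up gives n = 1068.

1068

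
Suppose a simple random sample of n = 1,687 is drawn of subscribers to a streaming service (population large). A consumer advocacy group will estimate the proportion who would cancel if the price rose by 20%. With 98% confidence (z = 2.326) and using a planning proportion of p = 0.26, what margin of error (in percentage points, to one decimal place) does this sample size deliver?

SE(p̂) = √[p(1−p)/n] = √[0.1924/1687] = 0.01068.
E = z × SE = 2.326 × 0.01068 = 0.02484, or 2.5 percentage points.

2.5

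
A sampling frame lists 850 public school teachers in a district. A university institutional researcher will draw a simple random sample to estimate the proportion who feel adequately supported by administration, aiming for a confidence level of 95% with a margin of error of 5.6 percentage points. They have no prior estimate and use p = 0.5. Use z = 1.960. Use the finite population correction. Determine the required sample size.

Unadjusted: n₀ = 1.960² × 0.50 × 0.50 / 0.056² ≈ 306.25, so n₀ = 307.
Finite population correction with N = 850: n = n₀ / (1 + (n₀−1)/N) = 307 / (1 + 306/850) = 307 / 1.3600 ≈ 225.74.
Rounding up, n = 226.

226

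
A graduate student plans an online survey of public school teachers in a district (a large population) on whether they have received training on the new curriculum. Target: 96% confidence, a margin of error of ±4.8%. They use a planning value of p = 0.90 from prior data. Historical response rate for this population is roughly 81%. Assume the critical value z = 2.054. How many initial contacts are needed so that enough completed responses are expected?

Completed interviews needed: n₀ = 2.054² × 0.0900 / 0.048² ≈ 164.80 → 165.
At an 81% response rate, contacts needed = 165 / 0.81 ≈ 203.70 → 204.

204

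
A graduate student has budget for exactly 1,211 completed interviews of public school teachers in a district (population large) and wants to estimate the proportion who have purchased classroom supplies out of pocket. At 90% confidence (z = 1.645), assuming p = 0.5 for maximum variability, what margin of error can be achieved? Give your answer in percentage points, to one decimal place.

2.4

SE(p̂) = √[p(1−p)/n] = √[0.2500/1211] = 0.01437.
E = z × SE = 1.645 × 0.01437 = 0.02364, or 2.4 percentage points.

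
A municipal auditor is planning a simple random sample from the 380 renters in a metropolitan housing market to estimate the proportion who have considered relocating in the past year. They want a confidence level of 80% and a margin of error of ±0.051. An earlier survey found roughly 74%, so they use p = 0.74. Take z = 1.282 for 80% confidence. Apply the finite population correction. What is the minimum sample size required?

Unadjusted: n₀ = 1.282² × 0.74 × 0.26 / 0.051² ≈ 121.57, so n₀ = 122.
Finite population correction with N = 380: n = n₀ / (1 + (n₀−1)/N) = 122 / (1 + 121/380) = 122 / 1.3184 ≈ 92.53.
Rounding up, n = 93.

93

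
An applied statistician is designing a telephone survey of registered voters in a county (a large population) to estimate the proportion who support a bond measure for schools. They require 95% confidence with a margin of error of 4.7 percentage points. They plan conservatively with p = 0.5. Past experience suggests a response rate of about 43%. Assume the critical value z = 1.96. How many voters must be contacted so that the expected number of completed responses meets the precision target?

1012

Completed interviews needed: n₀ = 1.96² × 0.2500 / 0.047² ≈ 434.77 → 435.
At a 43% response rate, contacts needed = 435 / 0.43 ≈ 1011.63 → 1012.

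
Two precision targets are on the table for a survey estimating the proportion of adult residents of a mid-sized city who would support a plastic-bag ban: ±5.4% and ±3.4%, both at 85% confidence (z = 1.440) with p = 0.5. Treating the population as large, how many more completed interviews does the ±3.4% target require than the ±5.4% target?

At ±5.4%: n = 1.440² × 0.2500 / 0.054² ≈ 177.78 → 178.
At ±3.4%: n = 1.440² × 0.2500 / 0.034² ≈ 448.44 → 449.
Additional respondents: 449 − 178 = 271.

271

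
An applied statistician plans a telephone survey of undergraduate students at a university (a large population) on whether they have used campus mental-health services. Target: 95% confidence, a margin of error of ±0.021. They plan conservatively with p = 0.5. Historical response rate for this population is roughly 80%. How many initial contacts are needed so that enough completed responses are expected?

2723

For 95% confidence, z = 1.960.
Completed interviews needed: n₀ = 1.960² × 0.2500 / 0.021² ≈ 2177.78 → 2178.
At an 80% response rate, contacts needed = 2178 / 0.80 ≈ 2722.50 → 2723.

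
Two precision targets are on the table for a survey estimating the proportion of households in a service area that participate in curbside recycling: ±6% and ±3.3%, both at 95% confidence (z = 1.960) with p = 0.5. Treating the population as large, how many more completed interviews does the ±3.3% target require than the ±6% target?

615

At ±6%: n = 1.960² × 0.2500 / 0.060² ≈ 266.78 → 267.
At ±3.3%: n = 1.960² × 0.2500 / 0.033² ≈ 881.91 → 882.
Additional respondents: 882 − 267 = 615.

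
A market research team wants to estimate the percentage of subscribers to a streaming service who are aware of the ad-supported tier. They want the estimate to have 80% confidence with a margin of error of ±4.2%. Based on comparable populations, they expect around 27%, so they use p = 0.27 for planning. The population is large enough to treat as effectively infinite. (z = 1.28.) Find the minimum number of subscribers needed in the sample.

With p = 0.27, p(1−p) = 0.1971.
n = z²·p(1−p)/E² = 1.28² × 0.1971 / 0.042² = 1.6384 × 0.1971 / 0.001764 ≈ 183.07.
Rounding up gives n = 184.

184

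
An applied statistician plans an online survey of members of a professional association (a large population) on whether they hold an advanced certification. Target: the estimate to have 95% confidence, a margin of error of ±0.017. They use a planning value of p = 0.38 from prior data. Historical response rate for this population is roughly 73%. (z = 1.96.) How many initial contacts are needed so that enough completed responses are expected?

Completed interviews needed: n₀ = 1.96² × 0.2356 / 0.017² ≈ 3131.77 → 3132.
At a 73% response rate, contacts needed = 3132 / 0.73 ≈ 4290.41 → 4291.

4291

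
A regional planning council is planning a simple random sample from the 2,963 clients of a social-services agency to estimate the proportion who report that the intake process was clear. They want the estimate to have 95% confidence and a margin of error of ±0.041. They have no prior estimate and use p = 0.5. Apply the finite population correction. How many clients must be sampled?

480

For 95% confidence, z = 1.96.
Unadjusted: n₀ = 1.96² × 0.50 × 0.50 / 0.041² ≈ 571.33, so n₀ = 572.
Finite population correction with N = 2,963: n = n₀ / (1 + (n₀−1)/N) = 572 / (1 + 571/2963) = 572 / 1.1927 ≈ 479.58.
Rounding up, n = 480.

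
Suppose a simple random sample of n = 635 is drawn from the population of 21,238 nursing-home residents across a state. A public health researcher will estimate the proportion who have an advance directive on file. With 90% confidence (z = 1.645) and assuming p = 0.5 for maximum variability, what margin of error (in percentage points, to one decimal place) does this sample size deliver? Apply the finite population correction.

Finite-population factor: (N−n)/(N−1) = (21238−635)/(21238−1) = 0.9701.
SE(p̂) = √[p(1−p)/n · (N−n)/(N−1)] = √[0.2500/635 × 0.9701] = 0.01954.
E = z × SE = 1.645 × 0.01954 = 0.03215 ≈ 3.2 percentage points.

3.2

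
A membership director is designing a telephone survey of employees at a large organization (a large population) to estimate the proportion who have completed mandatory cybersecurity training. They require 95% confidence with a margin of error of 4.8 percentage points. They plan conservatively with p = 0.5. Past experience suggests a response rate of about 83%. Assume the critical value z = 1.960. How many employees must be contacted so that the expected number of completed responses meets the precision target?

503

Completed interviews needed: n₀ = 1.960² × 0.2500 / 0.048² ≈ 416.84 → 417.
At an 83% response rate, contacts needed = 417 / 0.83 ≈ 502.41 → 503.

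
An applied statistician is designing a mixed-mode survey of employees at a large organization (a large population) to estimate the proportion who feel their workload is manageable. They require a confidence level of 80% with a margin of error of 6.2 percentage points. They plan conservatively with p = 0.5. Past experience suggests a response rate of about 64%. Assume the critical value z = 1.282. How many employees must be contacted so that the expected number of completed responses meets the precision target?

Completed interviews needed: n₀ = 1.282² × 0.2500 / 0.062² ≈ 106.89 → 107.
At a 64% response rate, contacts needed = 107 / 0.64 ≈ 167.19 → 168.

168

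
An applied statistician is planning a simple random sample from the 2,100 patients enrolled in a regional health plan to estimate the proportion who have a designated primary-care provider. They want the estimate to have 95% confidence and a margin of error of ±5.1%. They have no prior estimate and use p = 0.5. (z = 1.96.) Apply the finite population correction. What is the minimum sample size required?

315

Unadjusted: n₀ = 1.96² × 0.50 × 0.50 / 0.051² ≈ 369.24, so n₀ = 370.
Finite population correction with N = 2,100: n = n₀ / (1 + (n₀−1)/N) = 370 / (1 + 369/2100) = 370 / 1.1757 ≈ 314.70.
Rounding up, n = 315.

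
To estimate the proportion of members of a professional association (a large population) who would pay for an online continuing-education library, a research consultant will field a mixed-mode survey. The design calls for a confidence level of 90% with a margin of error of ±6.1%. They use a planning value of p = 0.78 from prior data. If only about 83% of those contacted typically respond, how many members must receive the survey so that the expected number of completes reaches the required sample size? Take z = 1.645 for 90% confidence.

Completed interviews needed: n₀ = 1.645² × 0.1716 / 0.061² ≈ 124.79 → 125.
At an 83% response rate, contacts needed = 125 / 0.83 ≈ 150.60 → 151.

151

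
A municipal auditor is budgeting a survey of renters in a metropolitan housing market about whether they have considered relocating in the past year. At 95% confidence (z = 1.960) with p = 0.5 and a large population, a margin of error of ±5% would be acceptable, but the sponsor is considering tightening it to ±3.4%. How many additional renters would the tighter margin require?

446

At ±5%: n = 1.960² × 0.2500 / 0.050² ≈ 384.16 → 385.
At ±3.4%: n = 1.960² × 0.2500 / 0.034² ≈ 830.80 → 831.
Additional respondents: 831 − 385 = 446.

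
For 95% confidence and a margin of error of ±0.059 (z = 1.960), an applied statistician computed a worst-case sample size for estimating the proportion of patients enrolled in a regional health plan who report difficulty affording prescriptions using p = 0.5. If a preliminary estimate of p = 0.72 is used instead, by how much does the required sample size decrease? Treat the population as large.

53

Conservative (p = 0.5): n = 1.960² × 0.25 / 0.059² ≈ 275.90 → 276.
Using p = 0.72: p(1−p) = 0.2016, so n = 1.960² × 0.2016 / 0.059² ≈ 222.48 → 223.
Reduction: 276 − 223 = 53.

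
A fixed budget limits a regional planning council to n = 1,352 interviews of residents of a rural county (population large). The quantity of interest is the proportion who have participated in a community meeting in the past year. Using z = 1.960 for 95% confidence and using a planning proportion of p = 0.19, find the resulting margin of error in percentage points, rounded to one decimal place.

SE(p̂) = √[p(1−p)/n] = √[0.1539/1352] = 0.01067.
E = z × SE = 1.960 × 0.01067 = 0.02091, or 2.1 percentage points.

2.1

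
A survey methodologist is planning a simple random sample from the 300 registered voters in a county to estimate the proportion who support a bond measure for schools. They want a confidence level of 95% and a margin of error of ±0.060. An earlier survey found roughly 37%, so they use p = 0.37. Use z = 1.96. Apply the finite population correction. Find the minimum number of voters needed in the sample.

Unadjusted: n₀ = 1.96² × 0.37 × 0.63 / 0.060² ≈ 248.74, so n₀ = 249.
Finite population correction with N = 300: n = n₀ / (1 + (n₀−1)/N) = 249 / (1 + 248/300) = 249 / 1.8267 ≈ 136.31.
Rounding up, n = 137.

137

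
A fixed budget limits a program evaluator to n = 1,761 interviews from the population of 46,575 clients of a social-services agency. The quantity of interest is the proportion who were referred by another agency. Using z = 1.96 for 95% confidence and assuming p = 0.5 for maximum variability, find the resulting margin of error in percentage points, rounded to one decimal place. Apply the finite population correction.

2.3

Finite-population factor: (N−n)/(N−1) = (46575−1761)/(46575−1) = 0.9622.
SE(p̂) = √[p(1−p)/n · (N−n)/(N−1)] = √[0.2500/1761 × 0.9622] = 0.01169.
E = z × SE = 1.96 × 0.01169 = 0.02291 ≈ 2.3 percentage points.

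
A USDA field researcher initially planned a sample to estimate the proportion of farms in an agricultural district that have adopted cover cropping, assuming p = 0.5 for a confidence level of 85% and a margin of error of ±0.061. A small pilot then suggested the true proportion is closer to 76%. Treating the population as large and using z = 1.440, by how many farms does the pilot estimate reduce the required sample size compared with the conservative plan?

Conservative (p = 0.5): n = 1.440² × 0.25 / 0.061² ≈ 139.32 → 140.
Using p = 0.76: p(1−p) = 0.1824, so n = 1.440² × 0.1824 / 0.061² ≈ 101.65 → 102.
Reduction: 140 − 102 = 38.

38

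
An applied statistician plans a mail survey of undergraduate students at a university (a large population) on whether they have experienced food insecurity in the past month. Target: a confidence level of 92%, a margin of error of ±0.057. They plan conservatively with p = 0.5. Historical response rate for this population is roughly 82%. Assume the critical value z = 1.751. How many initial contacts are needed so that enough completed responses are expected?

Completed interviews needed: n₀ = 1.751² × 0.2500 / 0.057² ≈ 235.92 → 236.
At an 82% response rate, contacts needed = 236 / 0.82 ≈ 287.80 → 288.

288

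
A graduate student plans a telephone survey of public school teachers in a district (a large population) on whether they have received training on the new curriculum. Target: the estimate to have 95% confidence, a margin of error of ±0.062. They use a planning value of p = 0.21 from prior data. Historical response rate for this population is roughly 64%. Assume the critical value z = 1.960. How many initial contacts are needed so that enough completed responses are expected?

260

Completed interviews needed: n₀ = 1.960² × 0.1659 / 0.062² ≈ 165.80 → 166.
At a 64% response rate, contacts needed = 166 / 0.64 ≈ 259.38 → 260.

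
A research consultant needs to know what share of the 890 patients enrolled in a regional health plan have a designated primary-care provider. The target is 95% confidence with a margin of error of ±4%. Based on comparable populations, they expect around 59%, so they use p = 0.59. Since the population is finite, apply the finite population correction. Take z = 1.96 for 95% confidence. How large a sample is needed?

Unadjusted: n₀ = 1.96² × 0.59 × 0.41 / 0.040² ≈ 580.80, so n₀ = 581.
Finite population correction with N = 890: n = n₀ / (1 + (n₀−1)/N) = 581 / (1 + 580/890) = 581 / 1.6517 ≈ 351.76.
Rounding up, n = 352.

352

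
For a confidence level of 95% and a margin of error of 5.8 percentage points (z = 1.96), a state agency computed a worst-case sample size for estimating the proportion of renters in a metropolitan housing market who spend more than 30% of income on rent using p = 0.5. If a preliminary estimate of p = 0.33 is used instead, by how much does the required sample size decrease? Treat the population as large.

33

Conservative (p = 0.5): n = 1.96² × 0.25 / 0.058² ≈ 285.49 → 286.
Using p = 0.33: p(1−p) = 0.2211, so n = 1.96² × 0.2211 / 0.058² ≈ 252.49 → 253.
Reduction: 286 − 253 = 33.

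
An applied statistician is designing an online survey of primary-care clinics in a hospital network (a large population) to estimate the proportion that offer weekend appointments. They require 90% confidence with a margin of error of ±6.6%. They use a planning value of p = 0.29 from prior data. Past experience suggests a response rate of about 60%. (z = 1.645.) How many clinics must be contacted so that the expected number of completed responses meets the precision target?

Completed interviews needed: n₀ = 1.645² × 0.2059 / 0.066² ≈ 127.91 → 128.
At a 60% response rate, contacts needed = 128 / 0.60 ≈ 213.33 → 214.

214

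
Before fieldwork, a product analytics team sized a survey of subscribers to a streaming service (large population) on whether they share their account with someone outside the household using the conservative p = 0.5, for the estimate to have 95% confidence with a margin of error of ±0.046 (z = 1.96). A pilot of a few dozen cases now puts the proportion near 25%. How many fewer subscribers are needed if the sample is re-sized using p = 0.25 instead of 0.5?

113

Conservative (p = 0.5): n = 1.96² × 0.25 / 0.046² ≈ 453.88 → 454.
Using p = 0.25: p(1−p) = 0.1875, so n = 1.96² × 0.1875 / 0.046² ≈ 340.41 → 341.
Reduction: 454 − 341 = 113.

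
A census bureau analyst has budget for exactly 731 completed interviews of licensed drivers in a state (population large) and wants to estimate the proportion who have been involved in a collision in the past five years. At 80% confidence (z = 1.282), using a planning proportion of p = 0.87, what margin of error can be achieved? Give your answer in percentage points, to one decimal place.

1.6

SE(p̂) = √[p(1−p)/n] = √[0.1131/731] = 0.01244.
E = z × SE = 1.282 × 0.01244 = 0.01595, or 1.6 percentage points.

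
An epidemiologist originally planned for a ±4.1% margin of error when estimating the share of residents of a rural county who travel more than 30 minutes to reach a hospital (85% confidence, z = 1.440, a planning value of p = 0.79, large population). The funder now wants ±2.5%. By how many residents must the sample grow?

346

At ±4.1%: n = 1.440² × 0.1659 / 0.041² ≈ 204.65 → 205.
At ±2.5%: n = 1.440² × 0.1659 / 0.025² ≈ 550.42 → 551.
Additional respondents: 551 − 205 = 346.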